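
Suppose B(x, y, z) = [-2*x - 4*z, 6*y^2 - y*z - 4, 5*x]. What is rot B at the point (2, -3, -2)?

(-3, -9, 0)

(∇×B)₁ = ∂B₃/∂y − ∂B₂/∂z = y
(∇×B)₂ = ∂B₁/∂z − ∂B₃/∂x = -9
(∇×B)₃ = ∂B₂/∂x − ∂B₁/∂y = 0
∇×B = (y, -9, 0)
At (2, -3, -2): (-3, -9, 0).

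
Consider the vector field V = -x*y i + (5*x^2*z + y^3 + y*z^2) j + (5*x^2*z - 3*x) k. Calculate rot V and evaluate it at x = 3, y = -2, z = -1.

(-49, 33, -27)

(∇×V)₁ = ∂V₃/∂y − ∂V₂/∂z = -5*x^2 - 2*y*z
(∇×V)₂ = ∂V₁/∂z − ∂V₃/∂x = -10*x*z + 3
(∇×V)₃ = ∂V₂/∂x − ∂V₁/∂y = 10*x*z + x
∇×V = (-5*x^2 - 2*y*z, -10*x*z + 3, 10*x*z + x)
At (3, -2, -1): (-49, 33, -27).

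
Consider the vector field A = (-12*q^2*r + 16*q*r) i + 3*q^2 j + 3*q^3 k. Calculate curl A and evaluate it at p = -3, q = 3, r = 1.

(81, -60, 56)

(∇×A)₁ = ∂A₃/∂q − ∂A₂/∂r = 9*q^2
(∇×A)₂ = ∂A₁/∂r − ∂A₃/∂p = -12*q^2 + 16*q
(∇×A)₃ = ∂A₂/∂p − ∂A₁/∂q = 24*q*r - 16*r
∇×A = (9*q^2, -12*q^2 + 16*q, 24*q*r - 16*r)
At (-3, 3, 1): (81, -60, 56).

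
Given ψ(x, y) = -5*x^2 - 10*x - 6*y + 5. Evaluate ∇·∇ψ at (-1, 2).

-10

∂²ψ/∂x² = -10
∂²ψ/∂y² = 0
∇²ψ = -10
At (-1, 2): -10.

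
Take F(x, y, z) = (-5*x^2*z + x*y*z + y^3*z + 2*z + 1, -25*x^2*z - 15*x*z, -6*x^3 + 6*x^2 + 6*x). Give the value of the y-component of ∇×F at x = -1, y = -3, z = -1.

(∇×F)_2 = ∂F₁/∂z − ∂F₃/∂x
= -5*x^2 + x*y + y^3 + 2 − (-18*x^2 + 12*x + 6)
= 13*x^2 + x*y - 12*x + y^3 - 4
At (-1, -3, -1): -3.

-3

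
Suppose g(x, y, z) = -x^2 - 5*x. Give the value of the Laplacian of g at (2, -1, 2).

∂²g/∂x² = -2
∂²g/∂y² = 0
∂²g/∂z² = 0
∇²g = -2
At (2, -1, 2): -2.

-2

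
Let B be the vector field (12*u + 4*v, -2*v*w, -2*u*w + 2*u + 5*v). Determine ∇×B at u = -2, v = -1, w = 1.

(∇×B)₁ = ∂B₃/∂v − ∂B₂/∂w = 2*v + 5
(∇×B)₂ = ∂B₁/∂w − ∂B₃/∂u = 2*w - 2
(∇×B)₃ = ∂B₂/∂u − ∂B₁/∂v = -4
∇×B = (2*v + 5, 2*w - 2, -4)
At (-2, -1, 1): (3, 0, -4).

(3, 0, -4)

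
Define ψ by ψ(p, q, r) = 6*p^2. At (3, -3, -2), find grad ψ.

∂ψ/∂p = 12*p
∂ψ/∂q = 0
∂ψ/∂r = 0
∇ψ = (12*p, 0, 0)
At (3, -3, -2): (36, 0, 0).

(36, 0, 0)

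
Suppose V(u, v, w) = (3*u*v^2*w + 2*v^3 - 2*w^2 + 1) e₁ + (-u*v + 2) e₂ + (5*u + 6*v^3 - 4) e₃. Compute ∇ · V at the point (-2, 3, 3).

83

∂V₁/∂u = 3*v^2*w
∂V₂/∂v = -u
∂V₃/∂w = 0
∇·V = -u + 3*v^2*w
At (-2, 3, 3): 83.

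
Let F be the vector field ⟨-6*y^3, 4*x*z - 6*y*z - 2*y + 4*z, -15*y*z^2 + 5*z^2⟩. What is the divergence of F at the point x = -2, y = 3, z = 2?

-174

∂F₁/∂x = 0
∂F₂/∂y = -6*z - 2
∂F₃/∂z = -30*y*z + 10*z
∇·F = -30*y*z + 4*z - 2
At (-2, 3, 2): -174.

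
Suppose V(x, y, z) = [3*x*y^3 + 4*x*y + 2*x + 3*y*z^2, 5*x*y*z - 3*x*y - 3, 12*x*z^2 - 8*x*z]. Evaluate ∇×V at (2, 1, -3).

(∇×V)₁ = ∂V₃/∂y − ∂V₂/∂z = -5*x*y
(∇×V)₂ = ∂V₁/∂z − ∂V₃/∂x = 6*y*z - 12*z^2 + 8*z
(∇×V)₃ = ∂V₂/∂x − ∂V₁/∂y = -9*x*y^2 - 4*x + 5*y*z - 3*y - 3*z^2
∇×V = (-5*x*y, 6*y*z - 12*z^2 + 8*z, -9*x*y^2 - 4*x + 5*y*z - 3*y - 3*z^2)
At (2, 1, -3): (-10, -150, -71).

(-10, -150, -71)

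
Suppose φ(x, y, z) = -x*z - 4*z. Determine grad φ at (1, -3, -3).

∂φ/∂x = -z
∂φ/∂y = 0
∂φ/∂z = -x - 4
∇φ = (-z, 0, -x - 4)
At (1, -3, -3): (3, 0, -5).

(3, 0, -5)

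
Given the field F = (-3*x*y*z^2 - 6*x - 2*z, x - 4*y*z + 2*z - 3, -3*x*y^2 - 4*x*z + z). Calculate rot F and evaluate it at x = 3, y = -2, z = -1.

(∇×F)₁ = ∂F₃/∂y − ∂F₂/∂z = -6*x*y + 4*y - 2
(∇×F)₂ = ∂F₁/∂z − ∂F₃/∂x = -6*x*y*z + 3*y^2 + 4*z - 2
(∇×F)₃ = ∂F₂/∂x − ∂F₁/∂y = 3*x*z^2 + 1
∇×F = (-6*x*y + 4*y - 2, -6*x*y*z + 3*y^2 + 4*z - 2, 3*x*z^2 + 1)
At (3, -2, -1): (26, -30, 10).

(26, -30, 10)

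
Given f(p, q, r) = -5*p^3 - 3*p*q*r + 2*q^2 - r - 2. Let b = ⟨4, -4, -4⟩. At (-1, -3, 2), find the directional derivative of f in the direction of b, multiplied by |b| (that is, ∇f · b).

76

∂f/∂p = -15*p^2 - 3*q*r
∂f/∂q = -3*p*r + 4*q
∂f/∂r = -3*p*q - 1
∇f at (-1, -3, 2) = (3, -6, -10)
∇f · b = (3)(4) + (-6)(-4) + (-10)(-4) = 76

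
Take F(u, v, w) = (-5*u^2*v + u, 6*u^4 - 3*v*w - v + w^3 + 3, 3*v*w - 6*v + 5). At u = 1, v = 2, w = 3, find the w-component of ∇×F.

(∇×F)_3 = ∂F₂/∂u − ∂F₁/∂v
= 24*u^3 − (-5*u^2)
= 24*u^3 + 5*u^2
At (1, 2, 3): 29.

29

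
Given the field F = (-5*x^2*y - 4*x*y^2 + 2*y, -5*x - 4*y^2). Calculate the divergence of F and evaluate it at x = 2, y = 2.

-72

∂F₁/∂x = -10*x*y - 4*y^2
∂F₂/∂y = -8*y
∇·F = -10*x*y - 4*y^2 - 8*y
At (2, 2): -72.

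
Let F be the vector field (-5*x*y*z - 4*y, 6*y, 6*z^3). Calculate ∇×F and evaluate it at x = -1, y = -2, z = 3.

(0, -10, -11)

(∇×F)₁ = ∂F₃/∂y − ∂F₂/∂z = 0
(∇×F)₂ = ∂F₁/∂z − ∂F₃/∂x = -5*x*y
(∇×F)₃ = ∂F₂/∂x − ∂F₁/∂y = 5*x*z + 4
∇×F = (0, -5*x*y, 5*x*z + 4)
At (-1, -2, 3): (0, -10, -11).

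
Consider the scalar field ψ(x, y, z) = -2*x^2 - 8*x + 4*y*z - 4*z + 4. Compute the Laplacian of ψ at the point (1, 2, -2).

-4

∂²ψ/∂x² = -4
∂²ψ/∂y² = 0
∂²ψ/∂z² = 0
∇²ψ = -4
At (1, 2, -2): -4.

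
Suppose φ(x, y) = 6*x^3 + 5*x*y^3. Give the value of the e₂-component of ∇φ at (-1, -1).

-15

(∇φ)_2 = ∂φ/∂y = 15*x*y^2
At (-1, -1): -15.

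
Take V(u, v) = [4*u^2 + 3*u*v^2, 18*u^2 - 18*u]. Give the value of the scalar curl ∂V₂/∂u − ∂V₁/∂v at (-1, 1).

-48

∂V₂/∂u = 36*u - 18
∂V₁/∂v = 6*u*v
Scalar curl = -6*u*v + 36*u - 18
At (-1, 1): -48.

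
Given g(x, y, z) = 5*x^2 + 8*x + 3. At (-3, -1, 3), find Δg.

∂²g/∂x² = 10
∂²g/∂y² = 0
∂²g/∂z² = 0
∇²g = 10
At (-3, -1, 3): 10.

10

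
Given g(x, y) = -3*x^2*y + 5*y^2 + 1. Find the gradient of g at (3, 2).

(-36, -7)

∂g/∂x = -6*x*y
∂g/∂y = -3*x^2 + 10*y
∇g = (-6*x*y, -3*x^2 + 10*y)
At (3, 2): (-36, -7).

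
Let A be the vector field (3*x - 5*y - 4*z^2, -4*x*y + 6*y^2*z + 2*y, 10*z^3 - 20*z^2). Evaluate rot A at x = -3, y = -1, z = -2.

(-6, 16, 9)

(∇×A)₁ = ∂A₃/∂y − ∂A₂/∂z = -6*y^2
(∇×A)₂ = ∂A₁/∂z − ∂A₃/∂x = -8*z
(∇×A)₃ = ∂A₂/∂x − ∂A₁/∂y = -4*y + 5
∇×A = (-6*y^2, -8*z, -4*y + 5)
At (-3, -1, -2): (-6, 16, 9).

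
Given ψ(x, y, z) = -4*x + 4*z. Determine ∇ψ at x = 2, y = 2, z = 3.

(-4, 0, 4)

∂ψ/∂x = -4
∂ψ/∂y = 0
∂ψ/∂z = 4
∇ψ = (-4, 0, 4)
At (2, 2, 3): (-4, 0, 4).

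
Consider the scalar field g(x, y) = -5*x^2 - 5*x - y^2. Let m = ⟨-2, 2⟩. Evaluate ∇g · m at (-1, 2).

∂g/∂x = -10*x - 5
∂g/∂y = -2*y
∇g at (-1, 2) = (5, -4)
∇g · m = (5)(-2) + (-4)(2) = -18

-18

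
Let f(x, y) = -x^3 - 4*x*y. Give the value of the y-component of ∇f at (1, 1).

(∇f)_2 = ∂f/∂y = -4*x
At (1, 1): -4.

-4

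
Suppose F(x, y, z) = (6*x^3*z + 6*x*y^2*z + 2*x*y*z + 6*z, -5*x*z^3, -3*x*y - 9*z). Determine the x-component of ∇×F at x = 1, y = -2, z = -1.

(∇×F)_1 = ∂F₃/∂y − ∂F₂/∂z
= -3*x − (-15*x*z^2)
= 15*x*z^2 - 3*x
At (1, -2, -1): 12.

12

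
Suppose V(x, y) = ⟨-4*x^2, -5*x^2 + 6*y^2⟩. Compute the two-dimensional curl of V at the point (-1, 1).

∂V₂/∂x = -10*x
∂V₁/∂y = 0
Scalar curl = -10*x
At (-1, 1): 10.

10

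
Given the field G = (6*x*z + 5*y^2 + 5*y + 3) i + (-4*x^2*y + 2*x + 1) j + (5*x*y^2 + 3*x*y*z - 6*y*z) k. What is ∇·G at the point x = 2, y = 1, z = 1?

-10

∂G₁/∂x = 6*z
∂G₂/∂y = -4*x^2
∂G₃/∂z = 3*x*y - 6*y
∇·G = -4*x^2 + 3*x*y - 6*y + 6*z
At (2, 1, 1): -10.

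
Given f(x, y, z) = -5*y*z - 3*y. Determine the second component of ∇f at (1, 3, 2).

-13

(∇f)_2 = ∂f/∂y = -5*z - 3
At (1, 3, 2): -13.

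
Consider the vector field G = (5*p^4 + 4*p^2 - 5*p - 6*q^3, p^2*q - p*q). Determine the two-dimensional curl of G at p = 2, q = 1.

∂G₂/∂p = 2*p*q - q
∂G₁/∂q = -18*q^2
Scalar curl = 2*p*q + 18*q^2 - q
At (2, 1): 21.

21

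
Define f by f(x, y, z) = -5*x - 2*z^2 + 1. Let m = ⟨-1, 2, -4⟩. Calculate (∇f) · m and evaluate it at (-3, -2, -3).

-43

∂f/∂x = -5
∂f/∂y = 0
∂f/∂z = -4*z
∇f at (-3, -2, -3) = (-5, 0, 12)
∇f · m = (-5)(-1) + (0)(2) + (12)(-4) = -43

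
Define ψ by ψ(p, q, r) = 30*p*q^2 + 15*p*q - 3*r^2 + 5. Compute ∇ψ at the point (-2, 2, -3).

(150, -270, 18)

∂ψ/∂p = 30*q^2 + 15*q
∂ψ/∂q = 60*p*q + 15*p
∂ψ/∂r = -6*r
∇ψ = (30*q^2 + 15*q, 60*p*q + 15*p, -6*r)
At (-2, 2, -3): (150, -270, 18).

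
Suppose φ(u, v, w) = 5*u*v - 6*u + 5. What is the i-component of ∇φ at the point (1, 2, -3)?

(∇φ)_1 = ∂φ/∂u = 5*v - 6
At (1, 2, -3): 4.

4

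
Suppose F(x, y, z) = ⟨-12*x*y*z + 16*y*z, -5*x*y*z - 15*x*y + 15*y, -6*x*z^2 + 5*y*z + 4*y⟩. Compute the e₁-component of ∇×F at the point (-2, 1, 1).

(∇×F)_1 = ∂F₃/∂y − ∂F₂/∂z
= 5*z + 4 − (-5*x*y)
= 5*x*y + 5*z + 4
At (-2, 1, 1): -1.

-1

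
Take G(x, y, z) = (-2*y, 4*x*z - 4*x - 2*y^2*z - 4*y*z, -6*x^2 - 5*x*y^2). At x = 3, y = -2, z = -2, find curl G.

(∇×G)₁ = ∂G₃/∂y − ∂G₂/∂z = -10*x*y - 4*x + 2*y^2 + 4*y
(∇×G)₂ = ∂G₁/∂z − ∂G₃/∂x = 12*x + 5*y^2
(∇×G)₃ = ∂G₂/∂x − ∂G₁/∂y = 4*z - 2
∇×G = (-10*x*y - 4*x + 2*y^2 + 4*y, 12*x + 5*y^2, 4*z - 2)
At (3, -2, -2): (48, 56, -10).

(48, 56, -10)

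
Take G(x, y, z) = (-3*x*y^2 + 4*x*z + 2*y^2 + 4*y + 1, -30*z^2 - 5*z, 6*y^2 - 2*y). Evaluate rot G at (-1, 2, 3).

(∇×G)₁ = ∂G₃/∂y − ∂G₂/∂z = 12*y + 60*z + 3
(∇×G)₂ = ∂G₁/∂z − ∂G₃/∂x = 4*x
(∇×G)₃ = ∂G₂/∂x − ∂G₁/∂y = 6*x*y - 4*y - 4
∇×G = (12*y + 60*z + 3, 4*x, 6*x*y - 4*y - 4)
At (-1, 2, 3): (207, -4, -24).

(207, -4, -24)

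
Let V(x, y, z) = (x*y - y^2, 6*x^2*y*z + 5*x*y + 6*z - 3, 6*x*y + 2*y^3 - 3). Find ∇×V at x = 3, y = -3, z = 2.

(228, 18, -240)

(∇×V)₁ = ∂V₃/∂y − ∂V₂/∂z = -6*x^2*y + 6*x + 6*y^2 - 6
(∇×V)₂ = ∂V₁/∂z − ∂V₃/∂x = -6*y
(∇×V)₃ = ∂V₂/∂x − ∂V₁/∂y = 12*x*y*z - x + 7*y
∇×V = (-6*x^2*y + 6*x + 6*y^2 - 6, -6*y, 12*x*y*z - x + 7*y)
At (3, -3, 2): (228, 18, -240).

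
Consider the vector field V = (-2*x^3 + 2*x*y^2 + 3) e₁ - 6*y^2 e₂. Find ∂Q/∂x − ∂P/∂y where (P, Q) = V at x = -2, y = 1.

8

∂V₂/∂x = 0
∂V₁/∂y = 4*x*y
Scalar curl = -4*x*y
At (-2, 1): 8.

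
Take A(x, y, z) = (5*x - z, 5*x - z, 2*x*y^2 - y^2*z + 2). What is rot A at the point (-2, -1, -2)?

(5, -3, 5)

(∇×A)₁ = ∂A₃/∂y − ∂A₂/∂z = 4*x*y - 2*y*z + 1
(∇×A)₂ = ∂A₁/∂z − ∂A₃/∂x = -2*y^2 - 1
(∇×A)₃ = ∂A₂/∂x − ∂A₁/∂y = 5
∇×A = (4*x*y - 2*y*z + 1, -2*y^2 - 1, 5)
At (-2, -1, -2): (5, -3, 5).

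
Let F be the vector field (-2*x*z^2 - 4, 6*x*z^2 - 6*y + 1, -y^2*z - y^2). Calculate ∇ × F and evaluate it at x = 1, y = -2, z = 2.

(-12, -8, 24)

(∇×F)₁ = ∂F₃/∂y − ∂F₂/∂z = -12*x*z - 2*y*z - 2*y
(∇×F)₂ = ∂F₁/∂z − ∂F₃/∂x = -4*x*z
(∇×F)₃ = ∂F₂/∂x − ∂F₁/∂y = 6*z^2
∇×F = (-12*x*z - 2*y*z - 2*y, -4*x*z, 6*z^2)
At (1, -2, 2): (-12, -8, 24).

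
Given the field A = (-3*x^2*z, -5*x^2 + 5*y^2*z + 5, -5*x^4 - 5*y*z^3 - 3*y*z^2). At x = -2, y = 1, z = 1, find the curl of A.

(∇×A)₁ = ∂A₃/∂y − ∂A₂/∂z = -5*y^2 - 5*z^3 - 3*z^2
(∇×A)₂ = ∂A₁/∂z − ∂A₃/∂x = 20*x^3 - 3*x^2
(∇×A)₃ = ∂A₂/∂x − ∂A₁/∂y = -10*x
∇×A = (-5*y^2 - 5*z^3 - 3*z^2, 20*x^3 - 3*x^2, -10*x)
At (-2, 1, 1): (-13, -172, 20).

(-13, -172, 20)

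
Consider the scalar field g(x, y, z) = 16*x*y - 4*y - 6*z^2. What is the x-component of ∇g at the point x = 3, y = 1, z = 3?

16

(∇g)_1 = ∂g/∂x = 16*y
At (3, 1, 3): 16.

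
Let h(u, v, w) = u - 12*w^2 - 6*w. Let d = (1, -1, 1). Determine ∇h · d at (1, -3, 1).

-29

∂h/∂u = 1
∂h/∂v = 0
∂h/∂w = -24*w - 6
∇h at (1, -3, 1) = (1, 0, -30)
∇h · d = (1)(1) + (0)(-1) + (-30)(1) = -29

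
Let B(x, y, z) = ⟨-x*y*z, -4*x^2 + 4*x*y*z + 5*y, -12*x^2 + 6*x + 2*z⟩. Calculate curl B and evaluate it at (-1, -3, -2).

(-12, -33, 34)

(∇×B)₁ = ∂B₃/∂y − ∂B₂/∂z = -4*x*y
(∇×B)₂ = ∂B₁/∂z − ∂B₃/∂x = -x*y + 24*x - 6
(∇×B)₃ = ∂B₂/∂x − ∂B₁/∂y = x*z - 8*x + 4*y*z
∇×B = (-4*x*y, -x*y + 24*x - 6, x*z - 8*x + 4*y*z)
At (-1, -3, -2): (-12, -33, 34).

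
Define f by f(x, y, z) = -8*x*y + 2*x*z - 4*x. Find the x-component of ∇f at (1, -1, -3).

(∇f)_1 = ∂f/∂x = -8*y + 2*z - 4
At (1, -1, -3): -2.

-2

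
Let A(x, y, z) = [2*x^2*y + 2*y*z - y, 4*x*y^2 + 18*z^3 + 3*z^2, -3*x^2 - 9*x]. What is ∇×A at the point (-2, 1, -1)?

(∇×A)₁ = ∂A₃/∂y − ∂A₂/∂z = -54*z^2 - 6*z
(∇×A)₂ = ∂A₁/∂z − ∂A₃/∂x = 6*x + 2*y + 9
(∇×A)₃ = ∂A₂/∂x − ∂A₁/∂y = -2*x^2 + 4*y^2 - 2*z + 1
∇×A = (-54*z^2 - 6*z, 6*x + 2*y + 9, -2*x^2 + 4*y^2 - 2*z + 1)
At (-2, 1, -1): (-48, -1, -1).

(-48, -1, -1)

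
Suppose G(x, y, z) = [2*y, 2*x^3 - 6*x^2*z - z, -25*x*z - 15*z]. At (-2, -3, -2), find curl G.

(25, -50, -26)

(∇×G)₁ = ∂G₃/∂y − ∂G₂/∂z = 6*x^2 + 1
(∇×G)₂ = ∂G₁/∂z − ∂G₃/∂x = 25*z
(∇×G)₃ = ∂G₂/∂x − ∂G₁/∂y = 6*x^2 - 12*x*z - 2
∇×G = (6*x^2 + 1, 25*z, 6*x^2 - 12*x*z - 2)
At (-2, -3, -2): (25, -50, -26).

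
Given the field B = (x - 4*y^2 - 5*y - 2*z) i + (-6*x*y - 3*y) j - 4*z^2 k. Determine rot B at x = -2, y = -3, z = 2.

(0, -2, -1)

(∇×B)₁ = ∂B₃/∂y − ∂B₂/∂z = 0
(∇×B)₂ = ∂B₁/∂z − ∂B₃/∂x = -2
(∇×B)₃ = ∂B₂/∂x − ∂B₁/∂y = 2*y + 5
∇×B = (0, -2, 2*y + 5)
At (-2, -3, 2): (0, -2, -1).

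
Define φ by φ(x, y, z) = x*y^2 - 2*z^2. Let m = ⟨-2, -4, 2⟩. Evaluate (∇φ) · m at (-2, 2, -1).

∂φ/∂x = y^2
∂φ/∂y = 2*x*y
∂φ/∂z = -4*z
∇φ at (-2, 2, -1) = (4, -8, 4)
∇φ · m = (4)(-2) + (-8)(-4) + (4)(2) = 32

32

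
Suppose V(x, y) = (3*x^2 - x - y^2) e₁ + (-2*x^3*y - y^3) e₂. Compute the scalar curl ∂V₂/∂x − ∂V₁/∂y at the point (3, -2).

∂V₂/∂x = -6*x^2*y
∂V₁/∂y = -2*y
Scalar curl = -6*x^2*y + 2*y
At (3, -2): 104.

104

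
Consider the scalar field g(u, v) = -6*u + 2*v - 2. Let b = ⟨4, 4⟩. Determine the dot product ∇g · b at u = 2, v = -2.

∂g/∂u = -6
∂g/∂v = 2
∇g at (2, -2) = (-6, 2)
∇g · b = (-6)(4) + (2)(4) = -16

-16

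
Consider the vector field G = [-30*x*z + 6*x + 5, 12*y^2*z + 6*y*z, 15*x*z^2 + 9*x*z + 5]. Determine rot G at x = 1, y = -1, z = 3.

(-6, -192, 0)

(∇×G)₁ = ∂G₃/∂y − ∂G₂/∂z = -12*y^2 - 6*y
(∇×G)₂ = ∂G₁/∂z − ∂G₃/∂x = -30*x - 15*z^2 - 9*z
(∇×G)₃ = ∂G₂/∂x − ∂G₁/∂y = 0
∇×G = (-12*y^2 - 6*y, -30*x - 15*z^2 - 9*z, 0)
At (1, -1, 3): (-6, -192, 0).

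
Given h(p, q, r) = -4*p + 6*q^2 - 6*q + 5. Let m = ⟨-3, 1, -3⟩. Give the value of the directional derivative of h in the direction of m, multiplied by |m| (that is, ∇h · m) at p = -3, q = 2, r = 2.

∂h/∂p = -4
∂h/∂q = 12*q - 6
∂h/∂r = 0
∇h at (-3, 2, 2) = (-4, 18, 0)
∇h · m = (-4)(-3) + (18)(1) + (0)(-3) = 30

30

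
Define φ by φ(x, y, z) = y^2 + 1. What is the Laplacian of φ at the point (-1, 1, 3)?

∂²φ/∂x² = 0
∂²φ/∂y² = 2
∂²φ/∂z² = 0
∇²φ = 2
At (-1, 1, 3): 2.

2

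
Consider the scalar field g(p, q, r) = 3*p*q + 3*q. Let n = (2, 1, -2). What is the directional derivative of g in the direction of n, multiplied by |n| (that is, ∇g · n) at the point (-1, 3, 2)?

∂g/∂p = 3*q
∂g/∂q = 3*p + 3
∂g/∂r = 0
∇g at (-1, 3, 2) = (9, 0, 0)
∇g · n = (9)(2) + (0)(1) + (0)(-2) = 18

18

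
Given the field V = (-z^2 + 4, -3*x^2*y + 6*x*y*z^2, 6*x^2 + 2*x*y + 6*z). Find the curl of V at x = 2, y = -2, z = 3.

(∇×V)₁ = ∂V₃/∂y − ∂V₂/∂z = -12*x*y*z + 2*x
(∇×V)₂ = ∂V₁/∂z − ∂V₃/∂x = -12*x - 2*y - 2*z
(∇×V)₃ = ∂V₂/∂x − ∂V₁/∂y = -6*x*y + 6*y*z^2
∇×V = (-12*x*y*z + 2*x, -12*x - 2*y - 2*z, -6*x*y + 6*y*z^2)
At (2, -2, 3): (148, -26, -84).

(148, -26, -84)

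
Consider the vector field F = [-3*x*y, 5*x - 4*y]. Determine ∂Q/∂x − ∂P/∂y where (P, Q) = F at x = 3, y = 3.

∂F₂/∂x = 5
∂F₁/∂y = -3*x
Scalar curl = 3*x + 5
At (3, 3): 14.

14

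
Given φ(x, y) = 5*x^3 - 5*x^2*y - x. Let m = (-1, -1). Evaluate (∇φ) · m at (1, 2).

∂φ/∂x = 15*x^2 - 10*x*y - 1
∂φ/∂y = -5*x^2
∇φ at (1, 2) = (-6, -5)
∇φ · m = (-6)(-1) + (-5)(-1) = 11

11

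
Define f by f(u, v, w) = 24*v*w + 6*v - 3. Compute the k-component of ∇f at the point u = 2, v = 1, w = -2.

24

(∇f)_3 = ∂f/∂w = 24*v
At (2, 1, -2): 24.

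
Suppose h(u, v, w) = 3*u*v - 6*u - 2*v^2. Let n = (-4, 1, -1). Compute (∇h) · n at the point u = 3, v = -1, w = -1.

∂h/∂u = 3*v - 6
∂h/∂v = 3*u - 4*v
∂h/∂w = 0
∇h at (3, -1, -1) = (-9, 13, 0)
∇h · n = (-9)(-4) + (13)(1) + (0)(-1) = 49

49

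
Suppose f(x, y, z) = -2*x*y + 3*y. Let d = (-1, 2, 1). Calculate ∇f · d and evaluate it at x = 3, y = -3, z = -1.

-12

∂f/∂x = -2*y
∂f/∂y = -2*x + 3
∂f/∂z = 0
∇f at (3, -3, -1) = (6, -3, 0)
∇f · d = (6)(-1) + (-3)(2) + (0)(1) = -12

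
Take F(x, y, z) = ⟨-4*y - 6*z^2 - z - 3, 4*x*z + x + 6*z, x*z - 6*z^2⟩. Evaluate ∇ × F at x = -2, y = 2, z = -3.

(∇×F)₁ = ∂F₃/∂y − ∂F₂/∂z = -4*x - 6
(∇×F)₂ = ∂F₁/∂z − ∂F₃/∂x = -13*z - 1
(∇×F)₃ = ∂F₂/∂x − ∂F₁/∂y = 4*z + 5
∇×F = (-4*x - 6, -13*z - 1, 4*z + 5)
At (-2, 2, -3): (2, 38, -7).

(2, 38, -7)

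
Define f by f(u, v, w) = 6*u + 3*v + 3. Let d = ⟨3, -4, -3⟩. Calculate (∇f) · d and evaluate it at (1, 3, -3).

6

∂f/∂u = 6
∂f/∂v = 3
∂f/∂w = 0
∇f at (1, 3, -3) = (6, 3, 0)
∇f · d = (6)(3) + (3)(-4) + (0)(-3) = 6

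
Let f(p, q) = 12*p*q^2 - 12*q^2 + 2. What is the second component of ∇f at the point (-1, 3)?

-144

(∇f)_2 = ∂f/∂q = 24*p*q - 24*q
At (-1, 3): -144.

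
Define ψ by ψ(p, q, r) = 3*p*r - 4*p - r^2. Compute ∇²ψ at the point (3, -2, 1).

-2

∂²ψ/∂p² = 0
∂²ψ/∂q² = 0
∂²ψ/∂r² = -2
∇²ψ = -2
At (3, -2, 1): -2.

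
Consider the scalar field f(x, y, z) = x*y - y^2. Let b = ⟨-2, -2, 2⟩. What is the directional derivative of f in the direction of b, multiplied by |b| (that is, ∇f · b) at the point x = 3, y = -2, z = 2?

-10

∂f/∂x = y
∂f/∂y = x - 2*y
∂f/∂z = 0
∇f at (3, -2, 2) = (-2, 7, 0)
∇f · b = (-2)(-2) + (7)(-2) + (0)(2) = -10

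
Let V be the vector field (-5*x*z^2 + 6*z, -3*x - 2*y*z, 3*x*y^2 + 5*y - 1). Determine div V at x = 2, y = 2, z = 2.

∂V₁/∂x = -5*z^2
∂V₂/∂y = -2*z
∂V₃/∂z = 0
∇·V = -5*z^2 - 2*z
At (2, 2, 2): -24.

-24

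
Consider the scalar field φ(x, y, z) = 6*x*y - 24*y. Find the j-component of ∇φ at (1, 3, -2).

-18

(∇φ)_2 = ∂φ/∂y = 6*x - 24
At (1, 3, -2): -18.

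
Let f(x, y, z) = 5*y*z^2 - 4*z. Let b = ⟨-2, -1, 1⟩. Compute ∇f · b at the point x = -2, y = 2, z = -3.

-109

∂f/∂x = 0
∂f/∂y = 5*z^2
∂f/∂z = 10*y*z - 4
∇f at (-2, 2, -3) = (0, 45, -64)
∇f · b = (0)(-2) + (45)(-1) + (-64)(1) = -109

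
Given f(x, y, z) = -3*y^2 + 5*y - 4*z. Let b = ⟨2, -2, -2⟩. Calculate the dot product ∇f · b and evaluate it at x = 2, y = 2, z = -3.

∂f/∂x = 0
∂f/∂y = -6*y + 5
∂f/∂z = -4
∇f at (2, 2, -3) = (0, -7, -4)
∇f · b = (0)(2) + (-7)(-2) + (-4)(-2) = 22

22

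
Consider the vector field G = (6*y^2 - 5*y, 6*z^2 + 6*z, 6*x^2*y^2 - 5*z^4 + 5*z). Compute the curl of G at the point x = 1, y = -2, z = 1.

(-42, -48, 29)

(∇×G)₁ = ∂G₃/∂y − ∂G₂/∂z = 12*x^2*y - 12*z - 6
(∇×G)₂ = ∂G₁/∂z − ∂G₃/∂x = -12*x*y^2
(∇×G)₃ = ∂G₂/∂x − ∂G₁/∂y = -12*y + 5
∇×G = (12*x^2*y - 12*z - 6, -12*x*y^2, -12*y + 5)
At (1, -2, 1): (-42, -48, 29).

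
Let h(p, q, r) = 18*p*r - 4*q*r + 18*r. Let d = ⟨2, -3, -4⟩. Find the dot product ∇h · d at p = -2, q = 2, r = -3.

-40

∂h/∂p = 18*r
∂h/∂q = -4*r
∂h/∂r = 18*p - 4*q + 18
∇h at (-2, 2, -3) = (-54, 12, -26)
∇h · d = (-54)(2) + (12)(-3) + (-26)(-4) = -40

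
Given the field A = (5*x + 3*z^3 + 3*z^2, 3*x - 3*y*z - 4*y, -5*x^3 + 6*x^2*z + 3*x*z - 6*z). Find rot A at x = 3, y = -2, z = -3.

(∇×A)₁ = ∂A₃/∂y − ∂A₂/∂z = 3*y
(∇×A)₂ = ∂A₁/∂z − ∂A₃/∂x = 15*x^2 - 12*x*z + 9*z^2 + 3*z
(∇×A)₃ = ∂A₂/∂x − ∂A₁/∂y = 3
∇×A = (3*y, 15*x^2 - 12*x*z + 9*z^2 + 3*z, 3)
At (3, -2, -3): (-6, 315, 3).

(-6, 315, 3)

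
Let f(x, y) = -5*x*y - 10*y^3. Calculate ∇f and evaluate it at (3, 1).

(-5, -45)

∂f/∂x = -5*y
∂f/∂y = -5*x - 30*y^2
∇f = (-5*y, -5*x - 30*y^2)
At (3, 1): (-5, -45).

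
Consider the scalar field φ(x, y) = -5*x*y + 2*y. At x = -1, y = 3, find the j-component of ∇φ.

(∇φ)_2 = ∂φ/∂y = -5*x + 2
At (-1, 3): 7.

7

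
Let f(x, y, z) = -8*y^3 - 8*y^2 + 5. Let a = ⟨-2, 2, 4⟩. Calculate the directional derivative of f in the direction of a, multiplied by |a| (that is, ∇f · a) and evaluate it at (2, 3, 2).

∂f/∂x = 0
∂f/∂y = -24*y^2 - 16*y
∂f/∂z = 0
∇f at (2, 3, 2) = (0, -264, 0)
∇f · a = (0)(-2) + (-264)(2) + (0)(4) = -528

-528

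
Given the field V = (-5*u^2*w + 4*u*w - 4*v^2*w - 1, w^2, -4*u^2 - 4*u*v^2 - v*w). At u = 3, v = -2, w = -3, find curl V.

(∇×V)₁ = ∂V₃/∂v − ∂V₂/∂w = -8*u*v - 3*w
(∇×V)₂ = ∂V₁/∂w − ∂V₃/∂u = -5*u^2 + 12*u
(∇×V)₃ = ∂V₂/∂u − ∂V₁/∂v = 8*v*w
∇×V = (-8*u*v - 3*w, -5*u^2 + 12*u, 8*v*w)
At (3, -2, -3): (57, -9, 48).

(57, -9, 48)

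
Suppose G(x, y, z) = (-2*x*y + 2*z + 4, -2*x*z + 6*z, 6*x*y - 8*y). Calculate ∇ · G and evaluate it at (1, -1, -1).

∂G₁/∂x = -2*y
∂G₂/∂y = 0
∂G₃/∂z = 0
∇·G = -2*y
At (1, -1, -1): 2.

2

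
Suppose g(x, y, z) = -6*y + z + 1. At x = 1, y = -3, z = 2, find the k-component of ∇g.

(∇g)_3 = ∂g/∂z = 1
At (1, -3, 2): 1.

1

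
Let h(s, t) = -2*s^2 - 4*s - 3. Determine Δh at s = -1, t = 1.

∂²h/∂s² = -4
∂²h/∂t² = 0
∇²h = -4
At (-1, 1): -4.

-4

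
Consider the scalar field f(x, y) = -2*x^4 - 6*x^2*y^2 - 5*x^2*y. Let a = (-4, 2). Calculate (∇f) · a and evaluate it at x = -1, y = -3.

-282

∂f/∂x = -8*x^3 - 12*x*y^2 - 10*x*y
∂f/∂y = -12*x^2*y - 5*x^2
∇f at (-1, -3) = (86, 31)
∇f · a = (86)(-4) + (31)(2) = -282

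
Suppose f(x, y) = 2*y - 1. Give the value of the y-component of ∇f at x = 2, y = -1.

(∇f)_2 = ∂f/∂y = 2
At (2, -1): 2.

2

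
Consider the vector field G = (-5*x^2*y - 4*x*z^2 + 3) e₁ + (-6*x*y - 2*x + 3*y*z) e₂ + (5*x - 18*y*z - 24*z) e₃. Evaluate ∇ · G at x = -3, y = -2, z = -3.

-75

∂G₁/∂x = -10*x*y - 4*z^2
∂G₂/∂y = -6*x + 3*z
∂G₃/∂z = -18*y - 24
∇·G = -10*x*y - 6*x - 18*y - 4*z^2 + 3*z - 24
At (-3, -2, -3): -75.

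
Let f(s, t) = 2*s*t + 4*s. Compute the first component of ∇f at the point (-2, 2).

8

(∇f)_1 = ∂f/∂s = 2*t + 4
At (-2, 2): 8.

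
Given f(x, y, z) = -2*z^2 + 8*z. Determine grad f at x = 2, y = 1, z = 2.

(0, 0, 0)

∂f/∂x = 0
∂f/∂y = 0
∂f/∂z = -4*z + 8
∇f = (0, 0, -4*z + 8)
At (2, 1, 2): (0, 0, 0).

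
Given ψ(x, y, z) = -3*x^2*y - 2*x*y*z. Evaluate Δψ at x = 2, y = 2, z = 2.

∂²ψ/∂x² = -6*y
∂²ψ/∂y² = 0
∂²ψ/∂z² = 0
∇²ψ = -6*y
At (2, 2, 2): -12.

-12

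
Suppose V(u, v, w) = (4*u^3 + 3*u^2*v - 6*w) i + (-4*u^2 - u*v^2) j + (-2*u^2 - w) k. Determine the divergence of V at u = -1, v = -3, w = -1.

∂V₁/∂u = 12*u^2 + 6*u*v
∂V₂/∂v = -2*u*v
∂V₃/∂w = -1
∇·V = 12*u^2 + 4*u*v - 1
At (-1, -3, -1): 23.

23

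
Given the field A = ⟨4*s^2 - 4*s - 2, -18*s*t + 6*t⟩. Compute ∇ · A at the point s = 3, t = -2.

∂A₁/∂s = 8*s - 4
∂A₂/∂t = -18*s + 6
∇·A = -10*s + 2
At (3, -2): -28.

-28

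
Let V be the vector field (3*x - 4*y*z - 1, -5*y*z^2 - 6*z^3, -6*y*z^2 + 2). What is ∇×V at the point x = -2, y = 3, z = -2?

(-12, -12, -8)

(∇×V)₁ = ∂V₃/∂y − ∂V₂/∂z = 10*y*z + 12*z^2
(∇×V)₂ = ∂V₁/∂z − ∂V₃/∂x = -4*y
(∇×V)₃ = ∂V₂/∂x − ∂V₁/∂y = 4*z
∇×V = (10*y*z + 12*z^2, -4*y, 4*z)
At (-2, 3, -2): (-12, -12, -8).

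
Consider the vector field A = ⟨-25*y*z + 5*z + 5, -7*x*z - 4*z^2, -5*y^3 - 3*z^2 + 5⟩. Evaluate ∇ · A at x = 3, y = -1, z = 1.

-6

∂A₁/∂x = 0
∂A₂/∂y = 0
∂A₃/∂z = -6*z
∇·A = -6*z
At (3, -1, 1): -6.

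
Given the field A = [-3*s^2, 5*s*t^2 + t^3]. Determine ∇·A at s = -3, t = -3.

135

∂A₁/∂s = -6*s
∂A₂/∂t = 10*s*t + 3*t^2
∇·A = 10*s*t - 6*s + 3*t^2
At (-3, -3): 135.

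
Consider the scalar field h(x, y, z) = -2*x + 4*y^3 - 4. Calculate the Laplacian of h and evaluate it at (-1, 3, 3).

72

∂²h/∂x² = 0
∂²h/∂y² = 24*y
∂²h/∂z² = 0
∇²h = 24*y
At (-1, 3, 3): 72.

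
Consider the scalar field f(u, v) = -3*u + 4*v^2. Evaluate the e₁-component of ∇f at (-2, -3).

(∇f)_1 = ∂f/∂u = -3
At (-2, -3): -3.

-3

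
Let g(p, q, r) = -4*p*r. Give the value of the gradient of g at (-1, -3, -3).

(12, 0, 4)

∂g/∂p = -4*r
∂g/∂q = 0
∂g/∂r = -4*p
∇g = (-4*r, 0, -4*p)
At (-1, -3, -3): (12, 0, 4).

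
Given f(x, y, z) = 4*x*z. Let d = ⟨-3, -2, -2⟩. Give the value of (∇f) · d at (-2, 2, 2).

∂f/∂x = 4*z
∂f/∂y = 0
∂f/∂z = 4*x
∇f at (-2, 2, 2) = (8, 0, -8)
∇f · d = (8)(-3) + (0)(-2) + (-8)(-2) = -8

-8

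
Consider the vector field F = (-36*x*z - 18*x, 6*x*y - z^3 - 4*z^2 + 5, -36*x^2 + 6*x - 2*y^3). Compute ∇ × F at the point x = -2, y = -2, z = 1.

(-13, -78, -12)

(∇×F)₁ = ∂F₃/∂y − ∂F₂/∂z = -6*y^2 + 3*z^2 + 8*z
(∇×F)₂ = ∂F₁/∂z − ∂F₃/∂x = 36*x - 6
(∇×F)₃ = ∂F₂/∂x − ∂F₁/∂y = 6*y
∇×F = (-6*y^2 + 3*z^2 + 8*z, 36*x - 6, 6*y)
At (-2, -2, 1): (-13, -78, -12).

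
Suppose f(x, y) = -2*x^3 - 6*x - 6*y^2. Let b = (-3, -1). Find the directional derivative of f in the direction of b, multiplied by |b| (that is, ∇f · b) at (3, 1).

192

∂f/∂x = -6*x^2 - 6
∂f/∂y = -12*y
∇f at (3, 1) = (-60, -12)
∇f · b = (-60)(-3) + (-12)(-1) = 192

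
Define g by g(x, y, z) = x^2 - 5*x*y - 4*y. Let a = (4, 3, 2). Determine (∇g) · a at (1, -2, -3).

∂g/∂x = 2*x - 5*y
∂g/∂y = -5*x - 4
∂g/∂z = 0
∇g at (1, -2, -3) = (12, -9, 0)
∇g · a = (12)(4) + (-9)(3) + (0)(2) = 21

21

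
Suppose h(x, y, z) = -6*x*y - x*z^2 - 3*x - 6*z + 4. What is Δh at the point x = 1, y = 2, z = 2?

∂²h/∂x² = 0
∂²h/∂y² = 0
∂²h/∂z² = -2*x
∇²h = -2*x
At (1, 2, 2): -2.

-2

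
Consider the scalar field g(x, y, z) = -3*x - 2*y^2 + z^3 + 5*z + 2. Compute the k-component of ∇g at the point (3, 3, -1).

(∇g)_3 = ∂g/∂z = 3*z^2 + 5
At (3, 3, -1): 8.

8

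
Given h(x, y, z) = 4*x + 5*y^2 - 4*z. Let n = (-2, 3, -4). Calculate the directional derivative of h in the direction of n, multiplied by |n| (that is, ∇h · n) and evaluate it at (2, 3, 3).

∂h/∂x = 4
∂h/∂y = 10*y
∂h/∂z = -4
∇h at (2, 3, 3) = (4, 30, -4)
∇h · n = (4)(-2) + (30)(3) + (-4)(-4) = 98

98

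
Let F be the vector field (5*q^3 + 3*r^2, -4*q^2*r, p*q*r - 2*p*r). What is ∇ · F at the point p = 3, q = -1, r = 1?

-1

∂F₁/∂p = 0
∂F₂/∂q = -8*q*r
∂F₃/∂r = p*q - 2*p
∇·F = p*q - 2*p - 8*q*r
At (3, -1, 1): -1.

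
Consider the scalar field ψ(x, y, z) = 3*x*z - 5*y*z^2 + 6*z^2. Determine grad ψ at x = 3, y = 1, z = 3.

∂ψ/∂x = 3*z
∂ψ/∂y = -5*z^2
∂ψ/∂z = 3*x - 10*y*z + 12*z
∇ψ = (3*z, -5*z^2, 3*x - 10*y*z + 12*z)
At (3, 1, 3): (9, -45, 15).

(9, -45, 15)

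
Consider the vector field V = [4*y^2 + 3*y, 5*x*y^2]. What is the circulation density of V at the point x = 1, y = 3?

18

∂V₂/∂x = 5*y^2
∂V₁/∂y = 8*y + 3
Scalar curl = 5*y^2 - 8*y - 3
At (1, 3): 18.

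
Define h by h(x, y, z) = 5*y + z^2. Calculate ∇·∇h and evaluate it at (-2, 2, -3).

2

∂²h/∂x² = 0
∂²h/∂y² = 0
∂²h/∂z² = 2
∇²h = 2
At (-2, 2, -3): 2.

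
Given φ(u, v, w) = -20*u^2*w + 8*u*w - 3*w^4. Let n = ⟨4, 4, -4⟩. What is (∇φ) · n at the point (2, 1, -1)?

∂φ/∂u = -40*u*w + 8*w
∂φ/∂v = 0
∂φ/∂w = -20*u^2 + 8*u - 12*w^3
∇φ at (2, 1, -1) = (72, 0, -52)
∇φ · n = (72)(4) + (0)(4) + (-52)(-4) = 496

496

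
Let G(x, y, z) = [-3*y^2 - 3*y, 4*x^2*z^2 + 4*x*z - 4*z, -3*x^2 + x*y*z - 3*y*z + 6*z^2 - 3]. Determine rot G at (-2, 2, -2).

(∇×G)₁ = ∂G₃/∂y − ∂G₂/∂z = -8*x^2*z + x*z - 4*x - 3*z + 4
(∇×G)₂ = ∂G₁/∂z − ∂G₃/∂x = 6*x - y*z
(∇×G)₃ = ∂G₂/∂x − ∂G₁/∂y = 8*x*z^2 + 6*y + 4*z + 3
∇×G = (-8*x^2*z + x*z - 4*x - 3*z + 4, 6*x - y*z, 8*x*z^2 + 6*y + 4*z + 3)
At (-2, 2, -2): (86, -8, -57).

(86, -8, -57)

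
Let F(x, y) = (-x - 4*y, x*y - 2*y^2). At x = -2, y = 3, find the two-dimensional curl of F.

∂F₂/∂x = y
∂F₁/∂y = -4
Scalar curl = y + 4
At (-2, 3): 7.

7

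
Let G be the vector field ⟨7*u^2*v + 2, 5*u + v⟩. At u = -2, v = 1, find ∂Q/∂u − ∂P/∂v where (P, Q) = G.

-23

∂G₂/∂u = 5
∂G₁/∂v = 7*u^2
Scalar curl = -7*u^2 + 5
At (-2, 1): -23.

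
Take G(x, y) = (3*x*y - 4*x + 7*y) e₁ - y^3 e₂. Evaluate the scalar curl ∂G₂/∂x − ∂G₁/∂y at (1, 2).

∂G₂/∂x = 0
∂G₁/∂y = 3*x + 7
Scalar curl = -3*x - 7
At (1, 2): -10.

-10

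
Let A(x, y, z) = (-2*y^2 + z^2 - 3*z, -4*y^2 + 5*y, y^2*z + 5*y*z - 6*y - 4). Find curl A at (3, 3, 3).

(27, 3, 12)

(∇×A)₁ = ∂A₃/∂y − ∂A₂/∂z = 2*y*z + 5*z - 6
(∇×A)₂ = ∂A₁/∂z − ∂A₃/∂x = 2*z - 3
(∇×A)₃ = ∂A₂/∂x − ∂A₁/∂y = 4*y
∇×A = (2*y*z + 5*z - 6, 2*z - 3, 4*y)
At (3, 3, 3): (27, 3, 12).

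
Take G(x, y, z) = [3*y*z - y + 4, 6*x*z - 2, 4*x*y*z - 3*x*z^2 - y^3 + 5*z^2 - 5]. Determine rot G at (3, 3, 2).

(-21, -3, 7)

(∇×G)₁ = ∂G₃/∂y − ∂G₂/∂z = 4*x*z - 6*x - 3*y^2
(∇×G)₂ = ∂G₁/∂z − ∂G₃/∂x = -4*y*z + 3*y + 3*z^2
(∇×G)₃ = ∂G₂/∂x − ∂G₁/∂y = 3*z + 1
∇×G = (4*x*z - 6*x - 3*y^2, -4*y*z + 3*y + 3*z^2, 3*z + 1)
At (3, 3, 2): (-21, -3, 7).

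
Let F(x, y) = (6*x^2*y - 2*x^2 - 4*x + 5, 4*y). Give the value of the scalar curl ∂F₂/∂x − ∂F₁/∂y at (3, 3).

-54

∂F₂/∂x = 0
∂F₁/∂y = 6*x^2
Scalar curl = -6*x^2
At (3, 3): -54.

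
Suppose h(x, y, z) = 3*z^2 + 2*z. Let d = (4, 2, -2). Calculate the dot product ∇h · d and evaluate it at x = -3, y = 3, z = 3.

∂h/∂x = 0
∂h/∂y = 0
∂h/∂z = 6*z + 2
∇h at (-3, 3, 3) = (0, 0, 20)
∇h · d = (0)(4) + (0)(2) + (20)(-2) = -40

-40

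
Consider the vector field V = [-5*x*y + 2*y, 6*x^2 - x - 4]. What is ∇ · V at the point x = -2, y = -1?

5

∂V₁/∂x = -5*y
∂V₂/∂y = 0
∇·V = -5*y
At (-2, -1): 5.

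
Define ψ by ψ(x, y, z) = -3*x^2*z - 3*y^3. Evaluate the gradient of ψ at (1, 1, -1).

∂ψ/∂x = -6*x*z
∂ψ/∂y = -9*y^2
∂ψ/∂z = -3*x^2
∇ψ = (-6*x*z, -9*y^2, -3*x^2)
At (1, 1, -1): (6, -9, -3).

(6, -9, -3)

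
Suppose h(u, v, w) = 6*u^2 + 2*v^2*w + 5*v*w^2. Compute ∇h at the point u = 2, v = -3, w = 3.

∂h/∂u = 12*u
∂h/∂v = 4*v*w + 5*w^2
∂h/∂w = 2*v^2 + 10*v*w
∇h = (12*u, 4*v*w + 5*w^2, 2*v^2 + 10*v*w)
At (2, -3, 3): (24, 9, -72).

(24, 9, -72)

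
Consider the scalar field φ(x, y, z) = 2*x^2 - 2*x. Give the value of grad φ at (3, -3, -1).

∂φ/∂x = 4*x - 2
∂φ/∂y = 0
∂φ/∂z = 0
∇φ = (4*x - 2, 0, 0)
At (3, -3, -1): (10, 0, 0).

(10, 0, 0)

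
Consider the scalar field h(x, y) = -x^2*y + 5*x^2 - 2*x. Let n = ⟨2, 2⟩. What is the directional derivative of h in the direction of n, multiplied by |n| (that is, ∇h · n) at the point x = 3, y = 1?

∂h/∂x = -2*x*y + 10*x - 2
∂h/∂y = -x^2
∇h at (3, 1) = (22, -9)
∇h · n = (22)(2) + (-9)(2) = 26

26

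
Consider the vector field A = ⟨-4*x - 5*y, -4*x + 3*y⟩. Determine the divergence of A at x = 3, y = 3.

-1

∂A₁/∂x = -4
∂A₂/∂y = 3
∇·A = -1
At (3, 3): -1.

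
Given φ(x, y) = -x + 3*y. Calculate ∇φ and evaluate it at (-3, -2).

∂φ/∂x = -1
∂φ/∂y = 3
∇φ = (-1, 3)
At (-3, -2): (-1, 3).

(-1, 3)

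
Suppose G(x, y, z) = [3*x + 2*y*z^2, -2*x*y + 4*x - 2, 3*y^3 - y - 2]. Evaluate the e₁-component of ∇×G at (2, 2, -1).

(∇×G)_1 = ∂G₃/∂y − ∂G₂/∂z
= 9*y^2 - 1 − (0)
= 9*y^2 - 1
At (2, 2, -1): 35.

35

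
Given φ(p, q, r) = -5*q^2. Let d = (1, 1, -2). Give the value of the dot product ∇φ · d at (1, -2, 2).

∂φ/∂p = 0
∂φ/∂q = -10*q
∂φ/∂r = 0
∇φ at (1, -2, 2) = (0, 20, 0)
∇φ · d = (0)(1) + (20)(1) + (0)(-2) = 20

20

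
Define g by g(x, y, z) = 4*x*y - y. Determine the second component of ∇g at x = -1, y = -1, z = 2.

(∇g)_2 = ∂g/∂y = 4*x - 1
At (-1, -1, 2): -5.

-5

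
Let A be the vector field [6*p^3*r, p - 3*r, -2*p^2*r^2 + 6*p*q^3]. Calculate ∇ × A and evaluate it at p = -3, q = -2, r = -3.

(-213, -222, 1)

(∇×A)₁ = ∂A₃/∂q − ∂A₂/∂r = 18*p*q^2 + 3
(∇×A)₂ = ∂A₁/∂r − ∂A₃/∂p = 6*p^3 + 4*p*r^2 - 6*q^3
(∇×A)₃ = ∂A₂/∂p − ∂A₁/∂q = 1
∇×A = (18*p*q^2 + 3, 6*p^3 + 4*p*r^2 - 6*q^3, 1)
At (-3, -2, -3): (-213, -222, 1).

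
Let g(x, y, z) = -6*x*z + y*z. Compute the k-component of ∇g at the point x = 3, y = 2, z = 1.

-16

(∇g)_3 = ∂g/∂z = -6*x + y
At (3, 2, 1): -16.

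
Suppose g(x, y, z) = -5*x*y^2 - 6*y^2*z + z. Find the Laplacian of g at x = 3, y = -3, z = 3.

∂²g/∂x² = 0
∂²g/∂y² = -2*(5*x + 6*z)
∂²g/∂z² = 0
∇²g = -10*x - 12*z
At (3, -3, 3): -66.

-66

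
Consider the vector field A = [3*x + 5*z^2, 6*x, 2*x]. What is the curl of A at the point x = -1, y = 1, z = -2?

(0, -22, 6)

(∇×A)₁ = ∂A₃/∂y − ∂A₂/∂z = 0
(∇×A)₂ = ∂A₁/∂z − ∂A₃/∂x = 10*z - 2
(∇×A)₃ = ∂A₂/∂x − ∂A₁/∂y = 6
∇×A = (0, 10*z - 2, 6)
At (-1, 1, -2): (0, -22, 6).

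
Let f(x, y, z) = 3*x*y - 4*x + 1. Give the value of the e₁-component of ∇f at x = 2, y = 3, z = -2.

5

(∇f)_1 = ∂f/∂x = 3*y - 4
At (2, 3, -2): 5.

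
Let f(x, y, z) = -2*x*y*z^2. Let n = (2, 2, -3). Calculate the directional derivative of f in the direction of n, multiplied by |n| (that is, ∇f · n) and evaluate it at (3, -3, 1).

-108

∂f/∂x = -2*y*z^2
∂f/∂y = -2*x*z^2
∂f/∂z = -4*x*y*z
∇f at (3, -3, 1) = (6, -6, 36)
∇f · n = (6)(2) + (-6)(2) + (36)(-3) = -108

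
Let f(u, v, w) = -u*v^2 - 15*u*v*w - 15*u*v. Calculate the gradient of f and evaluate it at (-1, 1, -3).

∂f/∂u = -v^2 - 15*v*w - 15*v
∂f/∂v = -2*u*v - 15*u*w - 15*u
∂f/∂w = -15*u*v
∇f = (-v^2 - 15*v*w - 15*v, -2*u*v - 15*u*w - 15*u, -15*u*v)
At (-1, 1, -3): (29, -28, 15).

(29, -28, 15)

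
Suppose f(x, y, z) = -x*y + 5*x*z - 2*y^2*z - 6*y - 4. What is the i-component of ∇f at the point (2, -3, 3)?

(∇f)_1 = ∂f/∂x = -y + 5*z
At (2, -3, 3): 18.

18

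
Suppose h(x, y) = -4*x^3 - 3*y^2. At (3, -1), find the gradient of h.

(-108, 6)

∂h/∂x = -12*x^2
∂h/∂y = -6*y
∇h = (-12*x^2, -6*y)
At (3, -1): (-108, 6).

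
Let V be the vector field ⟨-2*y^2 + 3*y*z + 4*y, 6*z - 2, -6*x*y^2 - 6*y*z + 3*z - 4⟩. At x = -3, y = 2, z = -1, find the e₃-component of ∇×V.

(∇×V)_3 = ∂V₂/∂x − ∂V₁/∂y
= 0 − (-4*y + 3*z + 4)
= 4*y - 3*z - 4
At (-3, 2, -1): 7.

7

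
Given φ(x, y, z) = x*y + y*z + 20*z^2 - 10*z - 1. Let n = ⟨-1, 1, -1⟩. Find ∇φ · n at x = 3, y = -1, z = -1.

54

∂φ/∂x = y
∂φ/∂y = x + z
∂φ/∂z = y + 40*z - 10
∇φ at (3, -1, -1) = (-1, 2, -51)
∇φ · n = (-1)(-1) + (2)(1) + (-51)(-1) = 54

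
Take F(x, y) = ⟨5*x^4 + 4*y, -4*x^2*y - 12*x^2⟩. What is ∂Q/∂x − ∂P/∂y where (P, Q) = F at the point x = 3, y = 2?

∂F₂/∂x = -8*x*y - 24*x
∂F₁/∂y = 4
Scalar curl = -8*x*y - 24*x - 4
At (3, 2): -124.

-124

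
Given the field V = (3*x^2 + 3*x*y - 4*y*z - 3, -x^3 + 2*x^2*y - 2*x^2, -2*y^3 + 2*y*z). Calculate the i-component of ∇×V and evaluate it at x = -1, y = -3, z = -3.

-60

(∇×V)_1 = ∂V₃/∂y − ∂V₂/∂z
= -6*y^2 + 2*z − (0)
= -6*y^2 + 2*z
At (-1, -3, -3): -60.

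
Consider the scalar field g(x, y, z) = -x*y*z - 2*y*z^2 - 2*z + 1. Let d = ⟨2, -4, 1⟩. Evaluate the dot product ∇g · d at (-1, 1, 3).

41

∂g/∂x = -y*z
∂g/∂y = -x*z - 2*z^2
∂g/∂z = -x*y - 4*y*z - 2
∇g at (-1, 1, 3) = (-3, -15, -13)
∇g · d = (-3)(2) + (-15)(-4) + (-13)(1) = 41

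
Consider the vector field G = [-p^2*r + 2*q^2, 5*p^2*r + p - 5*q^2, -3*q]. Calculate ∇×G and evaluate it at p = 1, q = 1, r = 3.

(-8, -1, 27)

(∇×G)₁ = ∂G₃/∂q − ∂G₂/∂r = -5*p^2 - 3
(∇×G)₂ = ∂G₁/∂r − ∂G₃/∂p = -p^2
(∇×G)₃ = ∂G₂/∂p − ∂G₁/∂q = 10*p*r - 4*q + 1
∇×G = (-5*p^2 - 3, -p^2, 10*p*r - 4*q + 1)
At (1, 1, 3): (-8, -1, 27).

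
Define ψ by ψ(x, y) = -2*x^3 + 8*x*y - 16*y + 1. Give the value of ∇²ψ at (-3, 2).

36

∂²ψ/∂x² = -12*x
∂²ψ/∂y² = 0
∇²ψ = -12*x
At (-3, 2): 36.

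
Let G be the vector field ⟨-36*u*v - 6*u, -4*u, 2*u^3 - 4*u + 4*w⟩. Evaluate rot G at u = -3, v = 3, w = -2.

(0, -50, -112)

(∇×G)₁ = ∂G₃/∂v − ∂G₂/∂w = 0
(∇×G)₂ = ∂G₁/∂w − ∂G₃/∂u = -6*u^2 + 4
(∇×G)₃ = ∂G₂/∂u − ∂G₁/∂v = 36*u - 4
∇×G = (0, -6*u^2 + 4, 36*u - 4)
At (-3, 3, -2): (0, -50, -112).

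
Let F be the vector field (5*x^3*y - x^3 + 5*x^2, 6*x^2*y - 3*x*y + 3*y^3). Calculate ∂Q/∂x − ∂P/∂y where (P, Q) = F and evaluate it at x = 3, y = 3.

∂F₂/∂x = 12*x*y - 3*y
∂F₁/∂y = 5*x^3
Scalar curl = -5*x^3 + 12*x*y - 3*y
At (3, 3): -36.

-36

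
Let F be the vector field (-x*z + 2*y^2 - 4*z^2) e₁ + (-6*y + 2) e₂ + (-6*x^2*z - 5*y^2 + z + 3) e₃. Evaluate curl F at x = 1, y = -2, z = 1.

(20, 3, 8)

(∇×F)₁ = ∂F₃/∂y − ∂F₂/∂z = -10*y
(∇×F)₂ = ∂F₁/∂z − ∂F₃/∂x = 12*x*z - x - 8*z
(∇×F)₃ = ∂F₂/∂x − ∂F₁/∂y = -4*y
∇×F = (-10*y, 12*x*z - x - 8*z, -4*y)
At (1, -2, 1): (20, 3, 8).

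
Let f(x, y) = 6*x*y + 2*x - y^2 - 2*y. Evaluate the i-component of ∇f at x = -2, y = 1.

(∇f)_1 = ∂f/∂x = 6*y + 2
At (-2, 1): 8.

8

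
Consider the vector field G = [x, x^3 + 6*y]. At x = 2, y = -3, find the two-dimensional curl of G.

∂G₂/∂x = 3*x^2
∂G₁/∂y = 0
Scalar curl = 3*x^2
At (2, -3): 12.

12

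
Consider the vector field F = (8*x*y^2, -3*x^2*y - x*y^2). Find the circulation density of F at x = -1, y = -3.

-75

∂F₂/∂x = -6*x*y - y^2
∂F₁/∂y = 16*x*y
Scalar curl = -22*x*y - y^2
At (-1, -3): -75.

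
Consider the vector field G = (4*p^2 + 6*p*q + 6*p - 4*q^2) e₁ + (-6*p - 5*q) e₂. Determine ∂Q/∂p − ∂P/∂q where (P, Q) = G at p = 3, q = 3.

∂G₂/∂p = -6
∂G₁/∂q = 6*p - 8*q
Scalar curl = -6*p + 8*q - 6
At (3, 3): 0.

0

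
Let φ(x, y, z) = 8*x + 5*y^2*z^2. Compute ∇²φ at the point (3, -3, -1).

∂²φ/∂x² = 0
∂²φ/∂y² = 10*z^2
∂²φ/∂z² = 10*y^2
∇²φ = 10*y^2 + 10*z^2
At (3, -3, -1): 100.

100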